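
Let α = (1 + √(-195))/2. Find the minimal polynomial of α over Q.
m_α(x) = x^2 - x + 49

From 2α - 1 = √(-195), squaring gives (2α - 1)^2 = -195, i.e. 4α^2 - 4α + 1 = -195, so α^2 - α + (1 + 195)/4 = 0. Since -195 ≡ 1 (mod 4), (1 + 195)/4 = 49 ∈ Z. The polynomial x^2 - x + 49 has discriminant 1 - 4·(49) = -195, which is not a perfect square in Q (d = -195 is squarefree and ≠ 1), so x^2 - x + 49 is irreducible over Q. It is the minimal polynomial of α.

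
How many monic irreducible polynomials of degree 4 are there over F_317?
There are 2524484658 monic irreducible polynomials of degree 4 over F_317

Each element of F_{317^4} that lies in no proper subfield is a root of exactly one monic irreducible of degree 4 over F_317, and each such polynomial has 4 distinct roots in F_{317^4}. By Möbius inversion the count is N_317(4) = (1/4) Σ_{d|4} μ(4/d) · 317^d = (1/4)(μ(4)·317^1 + μ(2)·317^2 + μ(1)·317^4) = 10097938632/4 = 2524484658.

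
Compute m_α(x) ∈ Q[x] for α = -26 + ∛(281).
m_α(x) = x^3 + 78x^2 + 2028x + 17295

Set β = α + 26 = ∛(281), so β^3 = 281. Then (α + 26)^3 - 281 = 0, i.e. α is a root of g(x) = (x + 26)^3 - 281 = x^3 + 78x^2 + 2028x + 17295. Since g(x) = h(x + 26) where h(x) = x^3 - 281, and h is irreducible over Q (because 281 is not a perfect cube, so h has no rational root, and a monic cubic with no rational root is irreducible), g is also irreducible (irreducibility is preserved under the substitution x → x + 26). Hence m_α(x) = x^3 + 78x^2 + 2028x + 17295.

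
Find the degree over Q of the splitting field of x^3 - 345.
[K : Q] = 6

The roots of x^3 - 345 are ∛345, ω∛345, ω^2∛345 where ω = e^(2πi/3) is a primitive cube root of unity, so K = Q(∛345, ω). Now [Q(∛345):Q] = 3 (since 345 is not a perfect cube, x^3 - 345 is irreducible) and [Q(ω):Q] = 2. Both 2 and 3 divide [K:Q], and [K:Q] ≤ 3·2 = 6, so [K:Q] = 6. (Equivalently: Q(∛345) ⊂ R but ω ∉ R, so [K : Q(∛345)] = 2.)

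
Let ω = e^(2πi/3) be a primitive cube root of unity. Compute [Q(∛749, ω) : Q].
[Q(∛749, ω) : Q] = 6

[Q(∛749):Q] = 3 (min poly x^3 - 749, irreducible since 749 is not a perfect cube). [Q(ω):Q] = 2 (min poly x^2 + x + 1). Since Q(∛749) ⊂ R and ω ∉ R, we have ω ∉ Q(∛749), so x^2 + x + 1 remains irreducible over Q(∛749) and [Q(∛749, ω) : Q(∛749)] = 2. By the tower law, [Q(∛749, ω) : Q] = 3 · 2 = 6. (In fact Q(∛749, ω) is the splitting field of x^3 - 749 over Q.)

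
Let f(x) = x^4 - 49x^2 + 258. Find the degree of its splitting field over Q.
[K : Q] = 4

Solving the quadratic in x^2: x^2 = (49 ± √(49^2 - 4·258))/2 = (49 ± √1369)/2 = (49 ± 37)/2, giving x^2 = 6 or x^2 = 43. So f(x) = (x^2 - 6)(x^2 - 43) and the roots of f are ±√6, ±√43. Hence the splitting field is K = Q(√6, √43). Since 6 and 43 are distinct squarefree integers > 1, their product 258 is not a perfect square, so √43 ∉ Q(√6). By the tower law [K:Q] = [Q(√6,√43):Q(√6)] · [Q(√6):Q] = 2 · 2 = 4.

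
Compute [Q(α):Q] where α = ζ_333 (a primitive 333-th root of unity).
[Q(α):Q] = 216

The minimal polynomial of ζ_333 over Q is the 333-th cyclotomic polynomial Φ_333(x), which is irreducible over Q and has degree φ(333) = 216. Hence [Q(α):Q] = φ(333) = 216.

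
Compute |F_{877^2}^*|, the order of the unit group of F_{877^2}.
|F_{877^2}^*| = 769128

F_{877^2} has 877^2 = 769129 elements; its multiplicative group consists of all nonzero elements, so |F_{877^2}^*| = 769129 - 1 = 769128. (It is cyclic since any finite subgroup of the multiplicative group of a field is cyclic.)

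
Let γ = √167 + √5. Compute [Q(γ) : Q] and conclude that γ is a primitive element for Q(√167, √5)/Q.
[Q(γ) : Q] = 4 (equivalently, Q(γ) = Q(√167, √5))

Obviously Q(γ) ⊆ Q(√167, √5), and [Q(√167, √5):Q] = 4 (since 167, 5 are distinct squarefree integers > 1 with 835 not a perfect square). To show equality we compute the minimal polynomial of γ. From γ = √167 + √5: γ^2 = 167 + 2√(835) + 5 = 172 + 2√(835), so γ^2 - 172 = 2√(835); squaring, (γ^2 - 172)^2 = 4·835, i.e. γ^4 - 344γ^2 + 29584 - 3340 = 0, i.e. γ^4 - 344γ^2 + 26244 = 0. So γ is a root of x^4 - 344x^2 + 26244. This polynomial is irreducible over Q: it has no rational root (each ±√167 ± √5 is irrational), and any factorization into two quadratics over Q would force √(835) ∈ Q (pairing opposite roots) or √167, √5 ∈ Q (other pairings), all impossible. Hence [Q(γ):Q] = 4 = [Q(√167, √5):Q], so Q(γ) = Q(√167, √5).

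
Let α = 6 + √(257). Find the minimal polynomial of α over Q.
m_α(x) = x^2 - 12x - 221

From α - 6 = √(257), squaring gives (α - 6)^2 = 257, i.e. α^2 - 12α + 36 = 257, so α^2 - 12α - 221 = 0. The discriminant of x^2 - 12x - 221 is (-12)^2 - 4·(-221) = 144 + 884 = 1028, and 4·(257) is not a perfect square in Q since 257 is squarefree and ≠ 1. Hence x^2 - 12x - 221 is irreducible over Q and is the minimal polynomial of α.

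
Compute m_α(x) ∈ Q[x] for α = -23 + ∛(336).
m_α(x) = x^3 + 69x^2 + 1587x + 11831

Set β = α + 23 = ∛(336), so β^3 = 336. Then (α + 23)^3 - 336 = 0, i.e. α is a root of g(x) = (x + 23)^3 - 336 = x^3 + 69x^2 + 1587x + 11831. Since g(x) = h(x + 23) where h(x) = x^3 - 336, and h is irreducible over Q (because 336 is not a perfect cube, so h has no rational root, and a monic cubic with no rational root is irreducible), g is also irreducible (irreducibility is preserved under the substitution x → x + 23). Hence m_α(x) = x^3 + 69x^2 + 1587x + 11831.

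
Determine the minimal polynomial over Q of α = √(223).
m_α(x) = x^2 - 223

α satisfies α^2 - 223 = 0, so x^2 - 223 annihilates α. Since d = 223 is squarefree and ≠ 1, it is not a perfect square in Q, so x^2 - 223 has no rational root and is therefore irreducible over Q (a degree-2 polynomial over a field is irreducible iff it has no root). Hence m_α(x) = x^2 - 223.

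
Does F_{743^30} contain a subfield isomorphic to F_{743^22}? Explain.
No: F_{743^22} is not a subfield of F_{743^30}

F_{p^m} embeds in F_{p^n} iff m | n. Here 22 ∤ 30 (since 30 = 1·22 + 8 with remainder 8 ≠ 0), so F_{743^22} is not a subfield of F_{743^30}. Equivalently: if it were, the tower law would give 22 = [F_{743^22}:F_743] dividing [F_{743^30}:F_743] = 30, contradiction.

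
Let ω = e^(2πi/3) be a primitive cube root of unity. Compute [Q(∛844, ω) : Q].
[Q(∛844, ω) : Q] = 6

[Q(∛844):Q] = 3 (min poly x^3 - 844, irreducible since 844 is not a perfect cube). [Q(ω):Q] = 2 (min poly x^2 + x + 1). Since Q(∛844) ⊂ R and ω ∉ R, we have ω ∉ Q(∛844), so x^2 + x + 1 remains irreducible over Q(∛844) and [Q(∛844, ω) : Q(∛844)] = 2. By the tower law, [Q(∛844, ω) : Q] = 3 · 2 = 6. (In fact Q(∛844, ω) is the splitting field of x^3 - 844 over Q.)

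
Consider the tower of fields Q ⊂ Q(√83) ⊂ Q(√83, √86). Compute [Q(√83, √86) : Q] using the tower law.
[Q(√83, √86) : Q] = 4

[Q(√83):Q] = 2 (min poly x^2 - 83, irreducible since 83 is squarefree > 1). For the top step, suppose √86 ∈ Q(√83), say √86 = c + d√83 with c, d ∈ Q. Squaring: 86 = c^2 + 83d^2 + 2cd√83. Since √83 ∉ Q this forces 2cd = 0. If d = 0 then √86 = c ∈ Q, contradicting 86 squarefree > 1. If c = 0 then 86 = 83d^2, so 83·86 = (83d)^2 is a perfect square in Q — but 83·86 = 7138 is not a perfect square (since 83 and 86 are distinct squarefree integers). Contradiction. Hence √86 ∉ Q(√83), so x^2 - 86 stays irreducible over Q(√83) and [Q(√83, √86) : Q(√83)] = 2. By the tower law, [Q(√83, √86) : Q] = 2 · 2 = 4.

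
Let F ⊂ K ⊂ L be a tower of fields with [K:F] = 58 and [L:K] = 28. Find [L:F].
[L:F] = 1624

The tower law says that for any tower of field extensions F ⊂ K ⊂ L with finite degrees, [L:F] = [L:K] · [K:F]. Here this gives [L:F] = 28 · 58 = 1624.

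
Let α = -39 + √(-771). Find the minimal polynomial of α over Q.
m_α(x) = x^2 + 78x + 2292

From α + 39 = √(-771), squaring gives (α + 39)^2 = -771, i.e. α^2 + 78α + 1521 = -771, so α^2 + 78α + 2292 = 0. The discriminant of x^2 + 78x + 2292 is (78)^2 - 4·(2292) = 6084 - 9168 = -3084, and 4·(-771) is not a perfect square in Q since -771 is squarefree and ≠ 1. Hence x^2 + 78x + 2292 is irreducible over Q and is the minimal polynomial of α.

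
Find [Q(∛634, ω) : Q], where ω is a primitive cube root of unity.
[Q(∛634, ω) : Q] = 6

[Q(∛634):Q] = 3 (min poly x^3 - 634, irreducible since 634 is not a perfect cube). [Q(ω):Q] = 2 (min poly x^2 + x + 1). Since Q(∛634) ⊂ R and ω ∉ R, we have ω ∉ Q(∛634), so x^2 + x + 1 remains irreducible over Q(∛634) and [Q(∛634, ω) : Q(∛634)] = 2. By the tower law, [Q(∛634, ω) : Q] = 3 · 2 = 6. (In fact Q(∛634, ω) is the splitting field of x^3 - 634 over Q.)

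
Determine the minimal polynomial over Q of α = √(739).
m_α(x) = x^2 - 739

α satisfies α^2 - 739 = 0, so x^2 - 739 annihilates α. Since d = 739 is squarefree and ≠ 1, it is not a perfect square in Q, so x^2 - 739 has no rational root and is therefore irreducible over Q (a degree-2 polynomial over a field is irreducible iff it has no root). Hence m_α(x) = x^2 - 739.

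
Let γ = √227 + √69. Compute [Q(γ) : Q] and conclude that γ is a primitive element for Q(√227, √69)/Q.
[Q(γ) : Q] = 4 (equivalently, Q(γ) = Q(√227, √69))

Obviously Q(γ) ⊆ Q(√227, √69), and [Q(√227, √69):Q] = 4 (since 227, 69 are distinct squarefree integers > 1 with 15663 not a perfect square). To show equality we compute the minimal polynomial of γ. From γ = √227 + √69: γ^2 = 227 + 2√(15663) + 69 = 296 + 2√(15663), so γ^2 - 296 = 2√(15663); squaring, (γ^2 - 296)^2 = 4·15663, i.e. γ^4 - 592γ^2 + 87616 - 62652 = 0, i.e. γ^4 - 592γ^2 + 24964 = 0. So γ is a root of x^4 - 592x^2 + 24964. This polynomial is irreducible over Q: it has no rational root (each ±√227 ± √69 is irrational), and any factorization into two quadratics over Q would force √(15663) ∈ Q (pairing opposite roots) or √227, √69 ∈ Q (other pairings), all impossible. Hence [Q(γ):Q] = 4 = [Q(√227, √69):Q], so Q(γ) = Q(√227, √69).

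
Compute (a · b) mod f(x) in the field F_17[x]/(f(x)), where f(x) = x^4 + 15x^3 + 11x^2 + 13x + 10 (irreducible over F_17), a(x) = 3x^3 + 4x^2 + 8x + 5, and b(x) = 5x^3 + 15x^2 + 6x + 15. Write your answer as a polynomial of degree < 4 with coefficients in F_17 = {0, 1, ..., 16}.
a · b ≡ 8x^3 + 13x^2 + 10x + 5 (mod f(x))

Multiply in F_17[x]: a(x)·b(x) = (3x^3 + 4x^2 + 8x + 5)·(5x^3 + 15x^2 + 6x + 15) = 15x^6 + 14x^5 + 16x^4 + 10x^3 + 13x^2 + 14x + 7. This has degree ≥ 4, so divide by f(x) over F_17: 15x^6 + 14x^5 + 16x^4 + 10x^3 + 13x^2 + 14x + 7 = (15x^2 + 10x + 7)·(x^4 + 15x^3 + 11x^2 + 13x + 10) + (8x^3 + 13x^2 + 10x + 5). Hence a·b ≡ 8x^3 + 13x^2 + 10x + 5 (mod f). (F_17[x]/(f) is a field with 17^4 = 83521 elements since f is irreducible of degree 4.)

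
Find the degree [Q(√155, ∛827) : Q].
[Q(√155, ∛827) : Q] = 6

Let L = Q(√155, ∛827). Since Q(√155) ⊂ L and [Q(√155):Q] = 2, the tower law gives 2 | [L:Q]. Likewise Q(∛827) ⊂ L with [Q(∛827):Q] = 3 (because 827 is not a perfect cube), so 3 | [L:Q]. As gcd(2,3) = 1, [L:Q] is divisible by 6. Conversely L is generated over Q by √155 and ∛827, so [L:Q] ≤ 2·3 = 6. Therefore [Q(√155, ∛827) : Q] = 6.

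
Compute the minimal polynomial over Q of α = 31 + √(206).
m_α(x) = x^2 - 62x + 755

From α - 31 = √(206), squaring gives (α - 31)^2 = 206, i.e. α^2 - 62α + 961 = 206, so α^2 - 62α + 755 = 0. The discriminant of x^2 - 62x + 755 is (-62)^2 - 4·(755) = 3844 - 3020 = 824, and 4·(206) is not a perfect square in Q since 206 is squarefree and ≠ 1. Hence x^2 - 62x + 755 is irreducible over Q and is the minimal polynomial of α.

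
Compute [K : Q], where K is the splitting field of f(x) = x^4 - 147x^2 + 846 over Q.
[K : Q] = 4

Solving the quadratic in x^2: x^2 = (147 ± √(147^2 - 4·846))/2 = (147 ± √18225)/2 = (147 ± 135)/2, giving x^2 = 6 or x^2 = 141. So f(x) = (x^2 - 6)(x^2 - 141) and the roots of f are ±√6, ±√141. Hence the splitting field is K = Q(√6, √141). Since 6 and 141 are distinct squarefree integers > 1, their product 846 is not a perfect square, so √141 ∉ Q(√6). By the tower law [K:Q] = [Q(√6,√141):Q(√6)] · [Q(√6):Q] = 2 · 2 = 4.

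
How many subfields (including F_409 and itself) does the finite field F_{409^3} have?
F_{409^3} has 2 subfields

The subfields of F_{p^n} are exactly the fields F_{p^d} for d | n (each is the fixed field of the unique index-d subgroup of Gal(F_{p^n}/F_p) ≅ Z/nZ). The divisors of n = 3 are {1, 3}, giving 2 subfields: F_{409^1}, F_{409^3}.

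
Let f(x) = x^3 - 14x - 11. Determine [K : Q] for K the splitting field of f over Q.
[K : Q] = 6

By the rational root test, any rational root of the monic integer polynomial f(x) = x^3 - 14x - 11 must be an integer dividing the constant term -11, i.e. one of ±{1, 11}. Evaluating: f(1) = -24, f(-1) = 2, f(11) = 1166, f(-11) = -1188; none is 0, so f has no rational root and is therefore irreducible over Q (a cubic with no linear factor over a field is irreducible). For an irreducible cubic, the Galois group is A_3 or S_3 according as the discriminant disc(f) = -4a^3 - 27b^2 = -4·(-14)^3 - 27·(-11)^2 = 7709 is or is not a square in Q. Here disc(f) = 7709 is not a perfect square in Q, so the Galois group of f over Q is not contained in A_3 and must be all of S_3. The splitting field has degree |S_3| = 6 over Q, so [K : Q] = 6.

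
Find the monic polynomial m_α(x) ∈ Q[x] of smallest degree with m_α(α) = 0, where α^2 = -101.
m_α(x) = x^2 + 101

α satisfies α^2 + 101 = 0, so x^2 + 101 annihilates α. Since d = -101 is squarefree and ≠ 1, it is not a perfect square in Q, so x^2 + 101 has no rational root and is therefore irreducible over Q (a degree-2 polynomial over a field is irreducible iff it has no root). Hence m_α(x) = x^2 + 101.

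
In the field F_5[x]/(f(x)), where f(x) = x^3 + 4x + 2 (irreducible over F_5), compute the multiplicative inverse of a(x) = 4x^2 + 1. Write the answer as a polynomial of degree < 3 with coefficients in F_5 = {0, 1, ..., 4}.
a(x)^(-1) ≡ 3x (mod f(x))

Since f is irreducible over F_5, F_5[x]/(f) is a field and a(x) ≠ 0 has an inverse. Apply the extended Euclidean algorithm to f(x) and a(x) in F_5[x]: f(x) = (4x)·a(x) + (2). The last nonzero remainder is the constant 2 = gcd(f, a) in F_5. Back-substituting through the division chain expresses 2 = s(x)·a(x) + t(x)·f(x) with s(x) ≡ x (mod f), so (x)·a(x) ≡ 2 (mod f). Multiplying by 2^(-1) ≡ 3 in F_5 gives a(x)^(-1) ≡ 3·(x) ≡ 3x (mod f). Check: (4x^2 + 1)·(3x) = 2x^3 + 3x ≡ 1 (mod x^3 + 4x + 2).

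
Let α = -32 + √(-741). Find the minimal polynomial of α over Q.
m_α(x) = x^2 + 64x + 1765

From α + 32 = √(-741), squaring gives (α + 32)^2 = -741, i.e. α^2 + 64α + 1024 = -741, so α^2 + 64α + 1765 = 0. The discriminant of x^2 + 64x + 1765 is (64)^2 - 4·(1765) = 4096 - 7060 = -2964, and 4·(-741) is not a perfect square in Q since -741 is squarefree and ≠ 1. Hence x^2 + 64x + 1765 is irreducible over Q and is the minimal polynomial of α.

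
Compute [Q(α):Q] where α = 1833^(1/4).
[Q(α):Q] = 4

α is a root of x^4 - 1833. By Eisenstein's criterion at the prime p = 3 (which divides the constant term 1833 but p^2 = 9 does not, since 1833 is squarefree), x^4 - 1833 is irreducible over Q. Hence [Q(α):Q] = 4.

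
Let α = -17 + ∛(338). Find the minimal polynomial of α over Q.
m_α(x) = x^3 + 51x^2 + 867x + 4575

Set β = α + 17 = ∛(338), so β^3 = 338. Then (α + 17)^3 - 338 = 0, i.e. α is a root of g(x) = (x + 17)^3 - 338 = x^3 + 51x^2 + 867x + 4575. Since g(x) = h(x + 17) where h(x) = x^3 - 338, and h is irreducible over Q (because 338 is not a perfect cube, so h has no rational root, and a monic cubic with no rational root is irreducible), g is also irreducible (irreducibility is preserved under the substitution x → x + 17). Hence m_α(x) = x^3 + 51x^2 + 867x + 4575.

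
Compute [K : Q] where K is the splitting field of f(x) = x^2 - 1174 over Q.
[K : Q] = 2

f(x) = x^2 - 1174 factors as (x - √1174)(x + √1174). The splitting field is K = Q(√1174). Since 1174 is squarefree and > 1, it is not a perfect square, so x^2 - 1174 is irreducible over Q and [Q(√1174) : Q] = 2. Hence [K : Q] = 2.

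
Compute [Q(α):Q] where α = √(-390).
[Q(α):Q] = 2

[Q(α):Q] equals the degree of the minimal polynomial of α. Here α^2 = -390 and x^2 + 390 is irreducible (d = -390 is squarefree, ≠ 1, hence not a square), so deg(m_α) = 2. Thus [Q(α):Q] = 2.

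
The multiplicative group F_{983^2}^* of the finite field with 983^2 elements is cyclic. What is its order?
|F_{983^2}^*| = 966288

F_{983^2} has 983^2 = 966289 elements; its multiplicative group consists of all nonzero elements, so |F_{983^2}^*| = 966289 - 1 = 966288. (It is cyclic since any finite subgroup of the multiplicative group of a field is cyclic.)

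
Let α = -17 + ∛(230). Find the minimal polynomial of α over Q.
m_α(x) = x^3 + 51x^2 + 867x + 4683

Set β = α + 17 = ∛(230), so β^3 = 230. Then (α + 17)^3 - 230 = 0, i.e. α is a root of g(x) = (x + 17)^3 - 230 = x^3 + 51x^2 + 867x + 4683. Since g(x) = h(x + 17) where h(x) = x^3 - 230, and h is irreducible over Q (because 230 is not a perfect cube, so h has no rational root, and a monic cubic with no rational root is irreducible), g is also irreducible (irreducibility is preserved under the substitution x → x + 17). Hence m_α(x) = x^3 + 51x^2 + 867x + 4683.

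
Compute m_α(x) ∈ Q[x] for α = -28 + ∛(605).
m_α(x) = x^3 + 84x^2 + 2352x + 21347

Set β = α + 28 = ∛(605), so β^3 = 605. Then (α + 28)^3 - 605 = 0, i.e. α is a root of g(x) = (x + 28)^3 - 605 = x^3 + 84x^2 + 2352x + 21347. Since g(x) = h(x + 28) where h(x) = x^3 - 605, and h is irreducible over Q (because 605 is not a perfect cube, so h has no rational root, and a monic cubic with no rational root is irreducible), g is also irreducible (irreducibility is preserved under the substitution x → x + 28). Hence m_α(x) = x^3 + 84x^2 + 2352x + 21347.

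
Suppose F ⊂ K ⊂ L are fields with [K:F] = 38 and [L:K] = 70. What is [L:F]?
[L:F] = 2660

The tower law says that for any tower of field extensions F ⊂ K ⊂ L with finite degrees, [L:F] = [L:K] · [K:F]. Here this gives [L:F] = 70 · 38 = 2660.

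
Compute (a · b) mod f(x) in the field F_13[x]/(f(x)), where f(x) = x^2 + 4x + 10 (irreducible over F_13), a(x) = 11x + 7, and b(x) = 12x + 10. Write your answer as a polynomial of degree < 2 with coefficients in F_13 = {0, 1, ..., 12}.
a · b ≡ 4x + 11 (mod f(x))

Multiply in F_13[x]: a(x)·b(x) = (11x + 7)·(12x + 10) = 2x^2 + 12x + 5. This has degree ≥ 2, so divide by f(x) over F_13: 2x^2 + 12x + 5 = (2)·(x^2 + 4x + 10) + (4x + 11). Hence a·b ≡ 4x + 11 (mod f). (F_13[x]/(f) is a field with 13^2 = 169 elements since f is irreducible of degree 2.)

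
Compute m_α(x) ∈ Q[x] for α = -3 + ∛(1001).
m_α(x) = x^3 + 9x^2 + 27x - 974

Set β = α + 3 = ∛(1001), so β^3 = 1001. Then (α + 3)^3 - 1001 = 0, i.e. α is a root of g(x) = (x + 3)^3 - 1001 = x^3 + 9x^2 + 27x - 974. Since g(x) = h(x + 3) where h(x) = x^3 - 1001, and h is irreducible over Q (because 1001 is not a perfect cube, so h has no rational root, and a monic cubic with no rational root is irreducible), g is also irreducible (irreducibility is preserved under the substitution x → x + 3). Hence m_α(x) = x^3 + 9x^2 + 27x - 974.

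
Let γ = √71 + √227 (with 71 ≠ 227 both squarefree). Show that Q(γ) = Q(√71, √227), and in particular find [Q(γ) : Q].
[Q(γ) : Q] = 4 (equivalently, Q(γ) = Q(√71, √227))

Obviously Q(γ) ⊆ Q(√71, √227), and [Q(√71, √227):Q] = 4 (since 71, 227 are distinct squarefree integers > 1 with 16117 not a perfect square). To show equality we compute the minimal polynomial of γ. From γ = √71 + √227: γ^2 = 71 + 2√(16117) + 227 = 298 + 2√(16117), so γ^2 - 298 = 2√(16117); squaring, (γ^2 - 298)^2 = 4·16117, i.e. γ^4 - 596γ^2 + 88804 - 64468 = 0, i.e. γ^4 - 596γ^2 + 24336 = 0. So γ is a root of x^4 - 596x^2 + 24336. This polynomial is irreducible over Q: it has no rational root (each ±√71 ± √227 is irrational), and any factorization into two quadratics over Q would force √(16117) ∈ Q (pairing opposite roots) or √71, √227 ∈ Q (other pairings), all impossible. Hence [Q(γ):Q] = 4 = [Q(√71, √227):Q], so Q(γ) = Q(√71, √227).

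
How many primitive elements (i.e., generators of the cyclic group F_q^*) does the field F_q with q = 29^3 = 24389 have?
There are φ(24388) = 9504 primitive elements

F_q^* is cyclic of order q - 1 = 24388. A cyclic group of order m has exactly φ(m) generators. Here m = 24388 = 2^2 · 7 · 13 · 67, so the number of primitive elements is φ(24388) = 9504.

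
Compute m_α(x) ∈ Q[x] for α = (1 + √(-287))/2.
m_α(x) = x^2 - x + 72

From 2α - 1 = √(-287), squaring gives (2α - 1)^2 = -287, i.e. 4α^2 - 4α + 1 = -287, so α^2 - α + (1 + 287)/4 = 0. Since -287 ≡ 1 (mod 4), (1 + 287)/4 = 72 ∈ Z. The polynomial x^2 - x + 72 has discriminant 1 - 4·(72) = -287, which is not a perfect square in Q (d = -287 is squarefree and ≠ 1), so x^2 - x + 72 is irreducible over Q. It is the minimal polynomial of α.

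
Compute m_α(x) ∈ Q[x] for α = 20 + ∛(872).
m_α(x) = x^3 - 60x^2 + 1200x - 8872

Set β = α - 20 = ∛(872), so β^3 = 872. Then (α - 20)^3 - 872 = 0, i.e. α is a root of g(x) = (x - 20)^3 - 872 = x^3 - 60x^2 + 1200x - 8872. Since g(x) = h(x - 20) where h(x) = x^3 - 872, and h is irreducible over Q (because 872 is not a perfect cube, so h has no rational root, and a monic cubic with no rational root is irreducible), g is also irreducible (irreducibility is preserved under the substitution x → x - 20). Hence m_α(x) = x^3 - 60x^2 + 1200x - 8872.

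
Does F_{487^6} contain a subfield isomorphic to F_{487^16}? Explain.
No: F_{487^16} is not a subfield of F_{487^6}

F_{p^m} embeds in F_{p^n} iff m | n. Here 16 ∤ 6 (since 6 = 0·16 + 6 with remainder 6 ≠ 0), so F_{487^16} is not a subfield of F_{487^6}. Equivalently: if it were, the tower law would give 16 = [F_{487^16}:F_487] dividing [F_{487^6}:F_487] = 6, contradiction.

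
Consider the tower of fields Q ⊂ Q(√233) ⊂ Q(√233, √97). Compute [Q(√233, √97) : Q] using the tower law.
[Q(√233, √97) : Q] = 4

[Q(√233):Q] = 2 (min poly x^2 - 233, irreducible since 233 is squarefree > 1). For the top step, suppose √97 ∈ Q(√233), say √97 = c + d√233 with c, d ∈ Q. Squaring: 97 = c^2 + 233d^2 + 2cd√233. Since √233 ∉ Q this forces 2cd = 0. If d = 0 then √97 = c ∈ Q, contradicting 97 squarefree > 1. If c = 0 then 97 = 233d^2, so 233·97 = (233d)^2 is a perfect square in Q — but 233·97 = 22601 is not a perfect square (since 233 and 97 are distinct squarefree integers). Contradiction. Hence √97 ∉ Q(√233), so x^2 - 97 stays irreducible over Q(√233) and [Q(√233, √97) : Q(√233)] = 2. By the tower law, [Q(√233, √97) : Q] = 2 · 2 = 4.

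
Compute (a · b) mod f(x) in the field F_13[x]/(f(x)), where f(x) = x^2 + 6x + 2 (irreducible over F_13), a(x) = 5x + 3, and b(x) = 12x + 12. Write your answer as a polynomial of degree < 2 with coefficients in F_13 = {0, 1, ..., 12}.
a · b ≡ 9x + 7 (mod f(x))

Multiply in F_13[x]: a(x)·b(x) = (5x + 3)·(12x + 12) = 8x^2 + 5x + 10. This has degree ≥ 2, so divide by f(x) over F_13: 8x^2 + 5x + 10 = (8)·(x^2 + 6x + 2) + (9x + 7). Hence a·b ≡ 9x + 7 (mod f). (F_13[x]/(f) is a field with 13^2 = 169 elements since f is irreducible of degree 2.)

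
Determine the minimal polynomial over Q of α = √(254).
m_α(x) = x^2 - 254

α satisfies α^2 - 254 = 0, so x^2 - 254 annihilates α. Since d = 254 is squarefree and ≠ 1, it is not a perfect square in Q, so x^2 - 254 has no rational root and is therefore irreducible over Q (a degree-2 polynomial over a field is irreducible iff it has no root). Hence m_α(x) = x^2 - 254.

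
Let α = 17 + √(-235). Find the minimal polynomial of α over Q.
m_α(x) = x^2 - 34x + 524

From α - 17 = √(-235), squaring gives (α - 17)^2 = -235, i.e. α^2 - 34α + 289 = -235, so α^2 - 34α + 524 = 0. The discriminant of x^2 - 34x + 524 is (-34)^2 - 4·(524) = 1156 - 2096 = -940, and 4·(-235) is not a perfect square in Q since -235 is squarefree and ≠ 1. Hence x^2 - 34x + 524 is irreducible over Q and is the minimal polynomial of α.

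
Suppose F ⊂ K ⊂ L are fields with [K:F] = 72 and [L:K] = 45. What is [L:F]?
[L:F] = 3240

The tower law says that for any tower of field extensions F ⊂ K ⊂ L with finite degrees, [L:F] = [L:K] · [K:F]. Here this gives [L:F] = 45 · 72 = 3240.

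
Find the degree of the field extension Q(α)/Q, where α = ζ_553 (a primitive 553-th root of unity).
[Q(α):Q] = 468

The minimal polynomial of ζ_553 over Q is the 553-th cyclotomic polynomial Φ_553(x), which is irreducible over Q and has degree φ(553) = 468. Hence [Q(α):Q] = φ(553) = 468.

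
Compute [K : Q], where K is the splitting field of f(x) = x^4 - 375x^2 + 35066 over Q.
[K : Q] = 4

Solving the quadratic in x^2: x^2 = (375 ± √(375^2 - 4·35066))/2 = (375 ± √361)/2 = (375 ± 19)/2, giving x^2 = 197 or x^2 = 178. So f(x) = (x^2 - 197)(x^2 - 178) and the roots of f are ±√197, ±√178. Hence the splitting field is K = Q(√197, √178). Since 197 and 178 are distinct squarefree integers > 1, their product 35066 is not a perfect square, so √178 ∉ Q(√197). By the tower law [K:Q] = [Q(√197,√178):Q(√197)] · [Q(√197):Q] = 2 · 2 = 4.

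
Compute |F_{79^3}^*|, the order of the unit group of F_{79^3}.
|F_{79^3}^*| = 493038

F_{79^3} has 79^3 = 493039 elements; its multiplicative group consists of all nonzero elements, so |F_{79^3}^*| = 493039 - 1 = 493038. (It is cyclic since any finite subgroup of the multiplicative group of a field is cyclic.)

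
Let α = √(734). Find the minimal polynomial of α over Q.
m_α(x) = x^2 - 734

α satisfies α^2 - 734 = 0, so x^2 - 734 annihilates α. Since d = 734 is squarefree and ≠ 1, it is not a perfect square in Q, so x^2 - 734 has no rational root and is therefore irreducible over Q (a degree-2 polynomial over a field is irreducible iff it has no root). Hence m_α(x) = x^2 - 734.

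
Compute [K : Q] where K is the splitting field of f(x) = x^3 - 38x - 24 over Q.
[K : Q] = 6

By the rational root test, any rational root of the monic integer polynomial f(x) = x^3 - 38x - 24 must be an integer dividing the constant term -24, i.e. one of ±{1, 2, 3, 4, 6, 8, 12, 24}. Evaluating: f(1) = -61, f(-1) = 13, f(2) = -92, f(-2) = 44, f(3) = -111, f(-3) = 63, f(4) = -112, f(-4) = 64, f(6) = -36, f(-6) = -12, f(8) = 184, f(-8) = -232, f(12) = 1248, f(-12) = -1296, f(24) = 12888, f(-24) = -12936; none is 0, so f has no rational root and is therefore irreducible over Q (a cubic with no linear factor over a field is irreducible). For an irreducible cubic, the Galois group is A_3 or S_3 according as the discriminant disc(f) = -4a^3 - 27b^2 = -4·(-38)^3 - 27·(-24)^2 = 203936 is or is not a square in Q. Here disc(f) = 203936 is not a perfect square in Q, so the Galois group of f over Q is not contained in A_3 and must be all of S_3. The splitting field has degree |S_3| = 6 over Q, so [K : Q] = 6.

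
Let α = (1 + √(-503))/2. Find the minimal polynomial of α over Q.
m_α(x) = x^2 - x + 126

From 2α - 1 = √(-503), squaring gives (2α - 1)^2 = -503, i.e. 4α^2 - 4α + 1 = -503, so α^2 - α + (1 + 503)/4 = 0. Since -503 ≡ 1 (mod 4), (1 + 503)/4 = 126 ∈ Z. The polynomial x^2 - x + 126 has discriminant 1 - 4·(126) = -503, which is not a perfect square in Q (d = -503 is squarefree and ≠ 1), so x^2 - x + 126 is irreducible over Q. It is the minimal polynomial of α.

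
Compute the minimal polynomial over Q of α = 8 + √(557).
m_α(x) = x^2 - 16x - 493

From α - 8 = √(557), squaring gives (α - 8)^2 = 557, i.e. α^2 - 16α + 64 = 557, so α^2 - 16α - 493 = 0. The discriminant of x^2 - 16x - 493 is (-16)^2 - 4·(-493) = 256 + 1972 = 2228, and 4·(557) is not a perfect square in Q since 557 is squarefree and ≠ 1. Hence x^2 - 16x - 493 is irreducible over Q and is the minimal polynomial of α.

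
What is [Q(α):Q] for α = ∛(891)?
[Q(α):Q] = 3

The minimal polynomial of α is x^3 - 891, irreducible over Q since 891 is not a perfect cube (so x^3 - 891 has no rational root). Hence [Q(α):Q] = deg(m_α) = 3.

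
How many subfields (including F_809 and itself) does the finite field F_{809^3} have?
F_{809^3} has 2 subfields

The subfields of F_{p^n} are exactly the fields F_{p^d} for d | n (each is the fixed field of the unique index-d subgroup of Gal(F_{p^n}/F_p) ≅ Z/nZ). The divisors of n = 3 are {1, 3}, giving 2 subfields: F_{809^1}, F_{809^3}.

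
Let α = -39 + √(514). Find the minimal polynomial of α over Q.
m_α(x) = x^2 + 78x + 1007

From α + 39 = √(514), squaring gives (α + 39)^2 = 514, i.e. α^2 + 78α + 1521 = 514, so α^2 + 78α + 1007 = 0. The discriminant of x^2 + 78x + 1007 is (78)^2 - 4·(1007) = 6084 - 4028 = 2056, and 4·(514) is not a perfect square in Q since 514 is squarefree and ≠ 1. Hence x^2 + 78x + 1007 is irreducible over Q and is the minimal polynomial of α.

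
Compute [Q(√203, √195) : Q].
[Q(√203, √195) : Q] = 4

[Q(√203):Q] = 2 (min poly x^2 - 203, irreducible since 203 is squarefree > 1). For the top step, suppose √195 ∈ Q(√203), say √195 = c + d√203 with c, d ∈ Q. Squaring: 195 = c^2 + 203d^2 + 2cd√203. Since √203 ∉ Q this forces 2cd = 0. If d = 0 then √195 = c ∈ Q, contradicting 195 squarefree > 1. If c = 0 then 195 = 203d^2, so 203·195 = (203d)^2 is a perfect square in Q — but 203·195 = 39585 is not a perfect square (since 203 and 195 are distinct squarefree integers). Contradiction. Hence √195 ∉ Q(√203), so x^2 - 195 stays irreducible over Q(√203) and [Q(√203, √195) : Q(√203)] = 2. By the tower law, [Q(√203, √195) : Q] = 2 · 2 = 4.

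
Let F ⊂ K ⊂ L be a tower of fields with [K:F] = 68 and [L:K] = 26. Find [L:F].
[L:F] = 1768

The tower law says that for any tower of field extensions F ⊂ K ⊂ L with finite degrees, [L:F] = [L:K] · [K:F]. Here this gives [L:F] = 26 · 68 = 1768.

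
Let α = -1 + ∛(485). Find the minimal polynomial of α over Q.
m_α(x) = x^3 + 3x^2 + 3x - 484

Set β = α + 1 = ∛(485), so β^3 = 485. Then (α + 1)^3 - 485 = 0, i.e. α is a root of g(x) = (x + 1)^3 - 485 = x^3 + 3x^2 + 3x - 484. Since g(x) = h(x + 1) where h(x) = x^3 - 485, and h is irreducible over Q (because 485 is not a perfect cube, so h has no rational root, and a monic cubic with no rational root is irreducible), g is also irreducible (irreducibility is preserved under the substitution x → x + 1). Hence m_α(x) = x^3 + 3x^2 + 3x - 484.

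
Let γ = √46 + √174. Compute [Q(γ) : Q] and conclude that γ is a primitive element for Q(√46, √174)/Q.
[Q(γ) : Q] = 4 (equivalently, Q(γ) = Q(√46, √174))

Obviously Q(γ) ⊆ Q(√46, √174), and [Q(√46, √174):Q] = 4 (since 46, 174 are distinct squarefree integers > 1 with 8004 not a perfect square). To show equality we compute the minimal polynomial of γ. From γ = √46 + √174: γ^2 = 46 + 2√(8004) + 174 = 220 + 2√(8004), so γ^2 - 220 = 2√(8004); squaring, (γ^2 - 220)^2 = 4·8004, i.e. γ^4 - 440γ^2 + 48400 - 32016 = 0, i.e. γ^4 - 440γ^2 + 16384 = 0. So γ is a root of x^4 - 440x^2 + 16384. This polynomial is irreducible over Q: it has no rational root (each ±√46 ± √174 is irrational), and any factorization into two quadratics over Q would force √(8004) ∈ Q (pairing opposite roots) or √46, √174 ∈ Q (other pairings), all impossible. Hence [Q(γ):Q] = 4 = [Q(√46, √174):Q], so Q(γ) = Q(√46, √174).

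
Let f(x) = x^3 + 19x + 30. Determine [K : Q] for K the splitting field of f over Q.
[K : Q] = 6

By the rational root test, any rational root of the monic integer polynomial f(x) = x^3 + 19x + 30 must be an integer dividing the constant term 30, i.e. one of ±{1, 2, 3, 5, 6, 10, 15, 30}. Evaluating: f(1) = 50, f(-1) = 10, f(2) = 76, f(-2) = -16, f(3) = 114, f(-3) = -54, f(5) = 250, f(-5) = -190, f(6) = 360, f(-6) = -300, f(10) = 1220, f(-10) = -1160, f(15) = 3690, f(-15) = -3630, f(30) = 27600, f(-30) = -27540; none is 0, so f has no rational root and is therefore irreducible over Q (a cubic with no linear factor over a field is irreducible). For an irreducible cubic, the Galois group is A_3 or S_3 according as the discriminant disc(f) = -4a^3 - 27b^2 = -4·(19)^3 - 27·(30)^2 = -51736 is or is not a square in Q. Here disc(f) = -51736 is not a perfect square in Q, so the Galois group of f over Q is not contained in A_3 and must be all of S_3. The splitting field has degree |S_3| = 6 over Q, so [K : Q] = 6.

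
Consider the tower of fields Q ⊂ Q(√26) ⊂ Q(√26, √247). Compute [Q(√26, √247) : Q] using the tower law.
[Q(√26, √247) : Q] = 4

[Q(√26):Q] = 2 (min poly x^2 - 26, irreducible since 26 is squarefree > 1). For the top step, suppose √247 ∈ Q(√26), say √247 = c + d√26 with c, d ∈ Q. Squaring: 247 = c^2 + 26d^2 + 2cd√26. Since √26 ∉ Q this forces 2cd = 0. If d = 0 then √247 = c ∈ Q, contradicting 247 squarefree > 1. If c = 0 then 247 = 26d^2, so 26·247 = (26d)^2 is a perfect square in Q — but 26·247 = 6422 is not a perfect square (since 26 and 247 are distinct squarefree integers). Contradiction. Hence √247 ∉ Q(√26), so x^2 - 247 stays irreducible over Q(√26) and [Q(√26, √247) : Q(√26)] = 2. By the tower law, [Q(√26, √247) : Q] = 2 · 2 = 4.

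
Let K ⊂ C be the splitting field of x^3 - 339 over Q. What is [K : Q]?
[K : Q] = 6

The roots of x^3 - 339 are ∛339, ω∛339, ω^2∛339 where ω = e^(2πi/3) is a primitive cube root of unity, so K = Q(∛339, ω). Now [Q(∛339):Q] = 3 (since 339 is not a perfect cube, x^3 - 339 is irreducible) and [Q(ω):Q] = 2. Both 2 and 3 divide [K:Q], and [K:Q] ≤ 3·2 = 6, so [K:Q] = 6. (Equivalently: Q(∛339) ⊂ R but ω ∉ R, so [K : Q(∛339)] = 2.)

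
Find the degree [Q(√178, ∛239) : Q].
[Q(√178, ∛239) : Q] = 6

Let L = Q(√178, ∛239). Since Q(√178) ⊂ L and [Q(√178):Q] = 2, the tower law gives 2 | [L:Q]. Likewise Q(∛239) ⊂ L with [Q(∛239):Q] = 3 (because 239 is not a perfect cube), so 3 | [L:Q]. As gcd(2,3) = 1, [L:Q] is divisible by 6. Conversely L is generated over Q by √178 and ∛239, so [L:Q] ≤ 2·3 = 6. Therefore [Q(√178, ∛239) : Q] = 6.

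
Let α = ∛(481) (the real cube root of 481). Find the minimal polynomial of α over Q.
m_α(x) = x^3 - 481

α satisfies α^3 = 481, so x^3 - 481 annihilates α. By the rational root test, a rational root p/q (in lowest terms) of x^3 - 481 would satisfy p^3 = 481 q^3, forcing q = 1 and p^3 = 481; but 481 is not a perfect cube, contradiction. A monic cubic over Q with no rational root is irreducible (any nontrivial factorization would include a linear factor). Hence x^3 - 481 is the minimal polynomial of α, and in particular [Q(α):Q] = 3.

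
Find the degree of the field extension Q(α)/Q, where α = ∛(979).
[Q(α):Q] = 3

The minimal polynomial of α is x^3 - 979, irreducible over Q since 979 is not a perfect cube (so x^3 - 979 has no rational root). Hence [Q(α):Q] = deg(m_α) = 3.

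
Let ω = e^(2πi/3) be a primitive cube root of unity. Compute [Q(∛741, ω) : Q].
[Q(∛741, ω) : Q] = 6

[Q(∛741):Q] = 3 (min poly x^3 - 741, irreducible since 741 is not a perfect cube). [Q(ω):Q] = 2 (min poly x^2 + x + 1). Since Q(∛741) ⊂ R and ω ∉ R, we have ω ∉ Q(∛741), so x^2 + x + 1 remains irreducible over Q(∛741) and [Q(∛741, ω) : Q(∛741)] = 2. By the tower law, [Q(∛741, ω) : Q] = 3 · 2 = 6. (In fact Q(∛741, ω) is the splitting field of x^3 - 741 over Q.)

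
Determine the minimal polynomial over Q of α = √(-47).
m_α(x) = x^2 + 47

α satisfies α^2 + 47 = 0, so x^2 + 47 annihilates α. Since d = -47 is squarefree and ≠ 1, it is not a perfect square in Q, so x^2 + 47 has no rational root and is therefore irreducible over Q (a degree-2 polynomial over a field is irreducible iff it has no root). Hence m_α(x) = x^2 + 47.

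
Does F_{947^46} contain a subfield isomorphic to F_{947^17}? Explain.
No: F_{947^17} is not a subfield of F_{947^46}

F_{p^m} embeds in F_{p^n} iff m | n. Here 17 ∤ 46 (since 46 = 2·17 + 12 with remainder 12 ≠ 0), so F_{947^17} is not a subfield of F_{947^46}. Equivalently: if it were, the tower law would give 17 = [F_{947^17}:F_947] dividing [F_{947^46}:F_947] = 46, contradiction.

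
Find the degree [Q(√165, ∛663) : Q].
[Q(√165, ∛663) : Q] = 6

Let L = Q(√165, ∛663). Since Q(√165) ⊂ L and [Q(√165):Q] = 2, the tower law gives 2 | [L:Q]. Likewise Q(∛663) ⊂ L with [Q(∛663):Q] = 3 (because 663 is not a perfect cube), so 3 | [L:Q]. As gcd(2,3) = 1, [L:Q] is divisible by 6. Conversely L is generated over Q by √165 and ∛663, so [L:Q] ≤ 2·3 = 6. Therefore [Q(√165, ∛663) : Q] = 6.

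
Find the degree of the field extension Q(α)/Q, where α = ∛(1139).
[Q(α):Q] = 3

The minimal polynomial of α is x^3 - 1139, irreducible over Q since 1139 is not a perfect cube (so x^3 - 1139 has no rational root). Hence [Q(α):Q] = deg(m_α) = 3.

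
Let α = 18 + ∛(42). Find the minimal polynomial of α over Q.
m_α(x) = x^3 - 54x^2 + 972x - 5874

Set β = α - 18 = ∛(42), so β^3 = 42. Then (α - 18)^3 - 42 = 0, i.e. α is a root of g(x) = (x - 18)^3 - 42 = x^3 - 54x^2 + 972x - 5874. Since g(x) = h(x - 18) where h(x) = x^3 - 42, and h is irreducible over Q (because 42 is not a perfect cube, so h has no rational root, and a monic cubic with no rational root is irreducible), g is also irreducible (irreducibility is preserved under the substitution x → x - 18). Hence m_α(x) = x^3 - 54x^2 + 972x - 5874.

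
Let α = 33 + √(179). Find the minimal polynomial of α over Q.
m_α(x) = x^2 - 66x + 910

From α - 33 = √(179), squaring gives (α - 33)^2 = 179, i.e. α^2 - 66α + 1089 = 179, so α^2 - 66α + 910 = 0. The discriminant of x^2 - 66x + 910 is (-66)^2 - 4·(910) = 4356 - 3640 = 716, and 4·(179) is not a perfect square in Q since 179 is squarefree and ≠ 1. Hence x^2 - 66x + 910 is irreducible over Q and is the minimal polynomial of α.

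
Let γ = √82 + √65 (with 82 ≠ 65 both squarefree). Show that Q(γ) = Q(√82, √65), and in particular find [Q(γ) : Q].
[Q(γ) : Q] = 4 (equivalently, Q(γ) = Q(√82, √65))

Obviously Q(γ) ⊆ Q(√82, √65), and [Q(√82, √65):Q] = 4 (since 82, 65 are distinct squarefree integers > 1 with 5330 not a perfect square). To show equality we compute the minimal polynomial of γ. From γ = √82 + √65: γ^2 = 82 + 2√(5330) + 65 = 147 + 2√(5330), so γ^2 - 147 = 2√(5330); squaring, (γ^2 - 147)^2 = 4·5330, i.e. γ^4 - 294γ^2 + 21609 - 21320 = 0, i.e. γ^4 - 294γ^2 + 289 = 0. So γ is a root of x^4 - 294x^2 + 289. This polynomial is irreducible over Q: it has no rational root (each ±√82 ± √65 is irrational), and any factorization into two quadratics over Q would force √(5330) ∈ Q (pairing opposite roots) or √82, √65 ∈ Q (other pairings), all impossible. Hence [Q(γ):Q] = 4 = [Q(√82, √65):Q], so Q(γ) = Q(√82, √65).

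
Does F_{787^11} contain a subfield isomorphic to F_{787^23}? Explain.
No: F_{787^23} is not a subfield of F_{787^11}

F_{p^m} embeds in F_{p^n} iff m | n. Here 23 ∤ 11 (since 11 = 0·23 + 11 with remainder 11 ≠ 0), so F_{787^23} is not a subfield of F_{787^11}. Equivalently: if it were, the tower law would give 23 = [F_{787^23}:F_787] dividing [F_{787^11}:F_787] = 11, contradiction.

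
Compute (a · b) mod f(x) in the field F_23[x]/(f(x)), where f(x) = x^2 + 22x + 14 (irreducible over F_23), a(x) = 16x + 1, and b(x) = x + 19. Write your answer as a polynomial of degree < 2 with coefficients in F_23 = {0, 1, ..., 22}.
a · b ≡ 22x + 2 (mod f(x))

Multiply in F_23[x]: a(x)·b(x) = (16x + 1)·(x + 19) = 16x^2 + 6x + 19. This has degree ≥ 2, so divide by f(x) over F_23: 16x^2 + 6x + 19 = (16)·(x^2 + 22x + 14) + (22x + 2). Hence a·b ≡ 22x + 2 (mod f). (F_23[x]/(f) is a field with 23^2 = 529 elements since f is irreducible of degree 2.)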